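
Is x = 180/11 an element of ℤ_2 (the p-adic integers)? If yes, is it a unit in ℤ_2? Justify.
x ∈ ℤ_2 but not a unit; v_2(x) = 2 > 0

ℤ_2 = {x ∈ ℚ_2 : v_2(x) ≥ 0} and ℤ_2^× = {x ∈ ℤ_2 : v_2(x) = 0}. Here v_2(180/11) = v_2(num) − v_2(den) = 2; compare against these criteria.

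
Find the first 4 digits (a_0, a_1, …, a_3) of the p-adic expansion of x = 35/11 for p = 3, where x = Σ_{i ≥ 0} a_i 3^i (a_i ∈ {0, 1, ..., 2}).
(a_0, …, a_3) = (1, 1, 1, 1)

v_3(35/11) = 0 (numerator and denominator both coprime to 3), so x ∈ ℤ_3^×. Compute digits iteratively via a_i = x_i mod 3, x_{i+1} = (x_i − a_i)/3, with x_0 = x:
  x_0 = 35/11;  a_0 = 1;  x_1 = (x_0 − 1)/3 = 8/11
  x_1 = 8/11;  a_1 = 1;  x_2 = (x_1 − 1)/3 = -1/11
  x_2 = -1/11;  a_2 = 1;  x_3 = (x_2 − 1)/3 = -4/11
  x_3 = -4/11;  a_3 = 1;  x_4 = (x_3 − 1)/3 = -5/11
Digits: (1, 1, 1, 1).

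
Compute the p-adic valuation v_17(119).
v_17(119) = 1

v_17(n) is the largest exponent k such that 17^k divides n. Factor out: 119 = 17^1 · 7. (Sign doesn't affect v_p.) So v_17(119) = 1.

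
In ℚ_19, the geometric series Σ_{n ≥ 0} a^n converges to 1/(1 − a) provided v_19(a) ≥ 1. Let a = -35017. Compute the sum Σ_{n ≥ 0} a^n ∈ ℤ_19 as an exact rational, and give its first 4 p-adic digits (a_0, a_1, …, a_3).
Σ a^n = 1/(1 − a) = 1/35018;  first 4 digits = (1, 0, 17, 13)

v_19(a) = 2 ≥ 1, so the series converges in ℤ_19 to 1/(1 − a) = 1/(1 − (-35017)) = 1/35018. Expand this rational in ℤ_19: compute digits iteratively via d_i = x_i mod 19, x_{i+1} = (x_i − d_i)/19. The first 4 digits are (1, 0, 17, 13).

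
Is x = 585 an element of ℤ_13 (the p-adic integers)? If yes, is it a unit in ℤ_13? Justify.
x ∈ ℤ_13 but not a unit; v_13(x) = 1 > 0

ℤ_13 = {x ∈ ℚ_13 : v_13(x) ≥ 0} and ℤ_13^× = {x ∈ ℤ_13 : v_13(x) = 0}. Here v_13(585) = v_13(num) − v_13(den) = 1; compare against these criteria.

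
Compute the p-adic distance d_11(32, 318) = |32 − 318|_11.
d_11(32, 318) = 1/11

Step 1 — x − y = 32 − 318 = -286. Step 2 — v_11(-286) = 1 (factor: -286 = −(11^1 · 26); the sign does not affect v_p). Step 3 — |x − y|_11 = 11^{-1} = 1/11.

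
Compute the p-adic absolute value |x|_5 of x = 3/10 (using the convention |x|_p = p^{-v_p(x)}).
|3/10|_5 = 5

Step 1 — compute v_5(x) by factoring powers of 5 out of the numerator and denominator: v_5(3/10) = -1. Step 2 — apply |x|_p = p^{-v_p(x)} = 5^{1} = 5.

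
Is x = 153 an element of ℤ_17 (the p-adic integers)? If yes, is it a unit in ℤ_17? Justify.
x ∈ ℤ_17 but not a unit; v_17(x) = 1 > 0

ℤ_17 = {x ∈ ℚ_17 : v_17(x) ≥ 0} and ℤ_17^× = {x ∈ ℤ_17 : v_17(x) = 0}. Here v_17(153) = v_17(num) − v_17(den) = 1; compare against these criteria.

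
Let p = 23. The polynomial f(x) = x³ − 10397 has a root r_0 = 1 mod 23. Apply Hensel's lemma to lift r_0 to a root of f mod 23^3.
r_2 = 6464 (mod 12167)

Hensel: r_{i+1} = r_i − f(r_i)/f′(r_i) mod 23^{i+2}, where f′(x) = 3x². Iterate:
  r_0 = 1 (mod 23)
  r_1 = 116 (mod 529)
  r_2 = 6464 (mod 12167)
Final: r = 6464 with f(r) ≡ 0 mod 23^3.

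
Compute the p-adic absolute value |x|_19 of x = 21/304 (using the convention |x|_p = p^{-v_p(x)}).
|21/304|_19 = 19

Step 1 — compute v_19(x) by factoring powers of 19 out of the numerator and denominator: v_19(21/304) = -1. Step 2 — apply |x|_p = p^{-v_p(x)} = 19^{1} = 19.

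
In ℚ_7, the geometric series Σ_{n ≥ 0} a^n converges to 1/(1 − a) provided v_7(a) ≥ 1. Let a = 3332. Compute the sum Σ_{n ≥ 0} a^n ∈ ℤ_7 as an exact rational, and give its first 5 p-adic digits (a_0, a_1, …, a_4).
Σ a^n = 1/(1 − a) = -1/3331;  first 5 digits = (1, 0, 5, 2, 5)

v_7(a) = 2 ≥ 1, so the series converges in ℤ_7 to 1/(1 − a) = 1/(1 − 3332) = -1/3331. Expand this rational in ℤ_7: compute digits iteratively via d_i = x_i mod 7, x_{i+1} = (x_i − d_i)/7. The first 5 digits are (1, 0, 5, 2, 5).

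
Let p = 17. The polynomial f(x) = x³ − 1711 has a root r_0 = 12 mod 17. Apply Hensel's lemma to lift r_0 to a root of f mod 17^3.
r_2 = 3106 (mod 4913)

Hensel: r_{i+1} = r_i − f(r_i)/f′(r_i) mod 17^{i+2}, where f′(x) = 3x². Iterate:
  r_0 = 12 (mod 17)
  r_1 = 216 (mod 289)
  r_2 = 3106 (mod 4913)
Final: r = 3106 with f(r) ≡ 0 mod 17^3.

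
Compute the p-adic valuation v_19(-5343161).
v_19(-5343161) = 4

v_19(n) is the largest exponent k such that 19^k divides n. Factor out: -5343161 = -19^4 · 41. (Sign doesn't affect v_p.) So v_19(-5343161) = 4.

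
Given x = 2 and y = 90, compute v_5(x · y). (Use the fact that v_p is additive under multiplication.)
v_5(180) = 1

v_p(x) = 0 (factor: 2 = 5^0 · 2); v_p(y) = 1 (factor: 90 = 5^1 · 18). Additivity: v_p(xy) = v_p(x) + v_p(y) = 0 + 1 = 1. (Direct check: xy = 180 = 5^1 · (36).)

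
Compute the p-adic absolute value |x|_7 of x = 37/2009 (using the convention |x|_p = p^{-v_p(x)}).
|37/2009|_7 = 49

Step 1 — compute v_7(x) by factoring powers of 7 out of the numerator and denominator: v_7(37/2009) = -2. Step 2 — apply |x|_p = p^{-v_p(x)} = 7^{2} = 49.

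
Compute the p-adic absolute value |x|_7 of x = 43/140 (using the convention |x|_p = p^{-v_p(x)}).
|43/140|_7 = 7

Step 1 — compute v_7(x) by factoring powers of 7 out of the numerator and denominator: v_7(43/140) = -1. Step 2 — apply |x|_p = p^{-v_p(x)} = 7^{1} = 7.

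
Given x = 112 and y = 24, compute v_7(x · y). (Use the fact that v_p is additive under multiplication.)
v_7(2688) = 1

v_p(x) = 1 (factor: 112 = 7^1 · 16); v_p(y) = 0 (factor: 24 = 7^0 · 24). Additivity: v_p(xy) = v_p(x) + v_p(y) = 1 + 0 = 1. (Direct check: xy = 2688 = 7^1 · (384).)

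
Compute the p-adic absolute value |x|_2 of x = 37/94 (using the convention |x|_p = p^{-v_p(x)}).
|37/94|_2 = 2

Step 1 — compute v_2(x) by factoring powers of 2 out of the numerator and denominator: v_2(37/94) = -1. Step 2 — apply |x|_p = p^{-v_p(x)} = 2^{1} = 2.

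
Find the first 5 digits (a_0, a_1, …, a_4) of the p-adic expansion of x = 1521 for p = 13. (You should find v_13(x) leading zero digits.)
(a_0, …, a_4) = (0, 0, 9, 0, 0)

v_13(1521) = 2, so a_0 = ... = a_1 = 0. Factor out: x = 13^2 · u with u = 9 a unit in ℤ_13. Expand u iteratively via a_{v+i} = u_i mod 13, u_{i+1} = (u_i − a_{v+i})/13:
  u_0 = 9;  a_2 = 9;  u_1 = (u_0 − 9)/13 = 0
  u_1 = 0;  a_3 = 0;  u_2 = (u_1 − 0)/13 = 0
  u_2 = 0;  a_4 = 0;  u_3 = (u_2 − 0)/13 = 0
Digits: (0, 0, 9, 0, 0).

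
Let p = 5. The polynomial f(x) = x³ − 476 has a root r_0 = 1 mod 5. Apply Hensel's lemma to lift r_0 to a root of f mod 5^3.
r_2 = 76 (mod 125)

Hensel: r_{i+1} = r_i − f(r_i)/f′(r_i) mod 5^{i+2}, where f′(x) = 3x². Iterate:
  r_0 = 1 (mod 5)
  r_1 = 1 (mod 25)
  r_2 = 76 (mod 125)
Final: r = 76 with f(r) ≡ 0 mod 5^3.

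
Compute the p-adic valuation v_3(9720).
v_3(9720) = 5

v_3(n) is the largest exponent k such that 3^k divides n. Factor out: 9720 = 3^5 · 40. (Sign doesn't affect v_p.) So v_3(9720) = 5.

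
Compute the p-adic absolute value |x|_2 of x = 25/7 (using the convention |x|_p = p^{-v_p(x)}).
|25/7|_2 = 1

Step 1 — compute v_2(x) by factoring powers of 2 out of the numerator and denominator: v_2(25/7) = 0. Step 2 — apply |x|_p = p^{-v_p(x)} = 2^{0} = 1.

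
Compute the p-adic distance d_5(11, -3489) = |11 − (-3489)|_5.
d_5(11, -3489) = 1/125

Step 1 — x − y = 11 − (-3489) = 3500. Step 2 — v_5(3500) = 3 (factor: 3500 = (5^3 · 28); the sign does not affect v_p). Step 3 — |x − y|_5 = 5^{-3} = 1/125.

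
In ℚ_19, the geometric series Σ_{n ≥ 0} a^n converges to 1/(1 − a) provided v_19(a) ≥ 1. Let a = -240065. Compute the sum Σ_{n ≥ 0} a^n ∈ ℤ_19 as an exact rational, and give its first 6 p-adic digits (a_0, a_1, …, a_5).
Σ a^n = 1/(1 − a) = 1/240066;  first 6 digits = (1, 0, 0, 3, 17, 18)

v_19(a) = 3 ≥ 1, so the series converges in ℤ_19 to 1/(1 − a) = 1/(1 − (-240065)) = 1/240066. Expand this rational in ℤ_19: compute digits iteratively via d_i = x_i mod 19, x_{i+1} = (x_i − d_i)/19. The first 6 digits are (1, 0, 0, 3, 17, 18).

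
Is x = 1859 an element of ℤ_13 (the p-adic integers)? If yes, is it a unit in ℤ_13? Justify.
x ∈ ℤ_13 but not a unit; v_13(x) = 2 > 0

ℤ_13 = {x ∈ ℚ_13 : v_13(x) ≥ 0} and ℤ_13^× = {x ∈ ℤ_13 : v_13(x) = 0}. Here v_13(1859) = v_13(num) − v_13(den) = 2; compare against these criteria.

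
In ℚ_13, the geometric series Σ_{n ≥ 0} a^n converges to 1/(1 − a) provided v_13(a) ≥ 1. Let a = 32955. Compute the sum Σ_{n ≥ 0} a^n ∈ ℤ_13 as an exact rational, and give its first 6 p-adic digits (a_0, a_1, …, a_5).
Σ a^n = 1/(1 − a) = -1/32954;  first 6 digits = (1, 0, 0, 2, 1, 0)

v_13(a) = 3 ≥ 1, so the series converges in ℤ_13 to 1/(1 − a) = 1/(1 − 32955) = -1/32954. Expand this rational in ℤ_13: compute digits iteratively via d_i = x_i mod 13, x_{i+1} = (x_i − d_i)/13. The first 6 digits are (1, 0, 0, 2, 1, 0).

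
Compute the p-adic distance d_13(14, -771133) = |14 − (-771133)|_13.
d_13(14, -771133) = 1/28561

Step 1 — x − y = 14 − (-771133) = 771147. Step 2 — v_13(771147) = 4 (factor: 771147 = (13^4 · 27); the sign does not affect v_p). Step 3 — |x − y|_13 = 13^{-4} = 1/28561.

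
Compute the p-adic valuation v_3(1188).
v_3(1188) = 3

v_3(n) is the largest exponent k such that 3^k divides n. Factor out: 1188 = 3^3 · 44. (Sign doesn't affect v_p.) So v_3(1188) = 3.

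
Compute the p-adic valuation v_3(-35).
v_3(-35) = 0

v_3(n) is the largest exponent k such that 3^k divides n. Factor out: -35 = -3^0 · 35. (Sign doesn't affect v_p.) So v_3(-35) = 0.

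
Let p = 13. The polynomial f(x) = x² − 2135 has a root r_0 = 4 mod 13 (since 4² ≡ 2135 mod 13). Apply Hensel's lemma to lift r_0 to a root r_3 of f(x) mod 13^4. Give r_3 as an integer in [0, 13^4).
r_3 = 21077 (mod 28561)

Hensel's recurrence: r_{i+1} = r_i − f(r_i)·(f′(r_i))^{-1} mod 13^{i+2}, with f′(x) = 2x. Iterate:
  r_0 = 4 (mod 13)
  r_1 = 121 (mod 169)
  r_2 = 1304 (mod 2197)
  r_3 = 21077 (mod 28561)
Final: r_3 = 21077, and one checks f(r_3) ≡ 0 mod 13^4.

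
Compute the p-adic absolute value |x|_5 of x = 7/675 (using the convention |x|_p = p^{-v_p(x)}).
|7/675|_5 = 25

Step 1 — compute v_5(x) by factoring powers of 5 out of the numerator and denominator: v_5(7/675) = -2. Step 2 — apply |x|_p = p^{-v_p(x)} = 5^{2} = 25.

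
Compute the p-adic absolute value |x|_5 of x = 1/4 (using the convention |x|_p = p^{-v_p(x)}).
|1/4|_5 = 1

Step 1 — compute v_5(x) by factoring powers of 5 out of the numerator and denominator: v_5(1/4) = 0. Step 2 — apply |x|_p = p^{-v_p(x)} = 5^{0} = 1.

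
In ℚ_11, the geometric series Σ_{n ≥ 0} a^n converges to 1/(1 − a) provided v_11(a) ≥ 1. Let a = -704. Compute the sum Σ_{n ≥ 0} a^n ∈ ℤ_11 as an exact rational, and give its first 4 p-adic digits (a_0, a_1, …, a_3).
Σ a^n = 1/(1 − a) = 1/705;  first 4 digits = (1, 2, 9, 5)

v_11(a) = 1 ≥ 1, so the series converges in ℤ_11 to 1/(1 − a) = 1/(1 − (-704)) = 1/705. Expand this rational in ℤ_11: compute digits iteratively via d_i = x_i mod 11, x_{i+1} = (x_i − d_i)/11. The first 4 digits are (1, 2, 9, 5).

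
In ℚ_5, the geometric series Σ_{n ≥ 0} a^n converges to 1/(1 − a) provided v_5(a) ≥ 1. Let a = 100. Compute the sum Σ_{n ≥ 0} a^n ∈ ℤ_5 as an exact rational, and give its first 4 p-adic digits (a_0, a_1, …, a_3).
Σ a^n = 1/(1 − a) = -1/99;  first 4 digits = (1, 0, 4, 0)

v_5(a) = 2 ≥ 1, so the series converges in ℤ_5 to 1/(1 − a) = 1/(1 − 100) = -1/99. Expand this rational in ℤ_5: compute digits iteratively via d_i = x_i mod 5, x_{i+1} = (x_i − d_i)/5. The first 4 digits are (1, 0, 4, 0).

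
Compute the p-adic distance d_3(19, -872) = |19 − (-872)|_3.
d_3(19, -872) = 1/81

Step 1 — x − y = 19 − (-872) = 891. Step 2 — v_3(891) = 4 (factor: 891 = (3^4 · 11); the sign does not affect v_p). Step 3 — |x − y|_3 = 3^{-4} = 1/81.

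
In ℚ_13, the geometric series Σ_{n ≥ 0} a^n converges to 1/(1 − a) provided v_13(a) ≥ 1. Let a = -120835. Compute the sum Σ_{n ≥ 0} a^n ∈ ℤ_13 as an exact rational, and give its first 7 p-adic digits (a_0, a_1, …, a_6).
Σ a^n = 1/(1 − a) = 1/120836;  first 7 digits = (1, 0, 0, 10, 8, 12, 8)

v_13(a) = 3 ≥ 1, so the series converges in ℤ_13 to 1/(1 − a) = 1/(1 − (-120835)) = 1/120836. Expand this rational in ℤ_13: compute digits iteratively via d_i = x_i mod 13, x_{i+1} = (x_i − d_i)/13. The first 7 digits are (1, 0, 0, 10, 8, 12, 8).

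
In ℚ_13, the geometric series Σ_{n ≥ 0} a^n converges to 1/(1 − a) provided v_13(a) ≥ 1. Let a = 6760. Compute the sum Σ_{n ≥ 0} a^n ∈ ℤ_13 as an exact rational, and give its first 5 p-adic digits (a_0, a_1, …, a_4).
Σ a^n = 1/(1 − a) = -1/6759;  first 5 digits = (1, 0, 1, 3, 1)

v_13(a) = 2 ≥ 1, so the series converges in ℤ_13 to 1/(1 − a) = 1/(1 − 6760) = -1/6759. Expand this rational in ℤ_13: compute digits iteratively via d_i = x_i mod 13, x_{i+1} = (x_i − d_i)/13. The first 5 digits are (1, 0, 1, 3, 1).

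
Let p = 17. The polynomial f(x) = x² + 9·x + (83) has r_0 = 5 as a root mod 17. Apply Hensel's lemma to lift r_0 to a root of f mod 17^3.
r_2 = 4408 (mod 4913)

Hensel: r_{i+1} = r_i − f(r_i)·(f′(r_i))^{-1} mod 17^{i+2}, f′(x) = 2x + 9. Iterate:
  r_0 = 5 (mod 17)
  r_1 = 73 (mod 289)
  r_2 = 4408 (mod 4913)
Final: r = 4408 satisfies f(r) ≡ 0 mod 17^3.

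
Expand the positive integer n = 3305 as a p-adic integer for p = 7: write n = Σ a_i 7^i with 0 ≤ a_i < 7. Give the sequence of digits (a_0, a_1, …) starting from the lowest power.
(a_0, a_1, …) = (1, 3, 4, 2, 1)

Repeated division by 7 gives the digits low-to-high: 3305 = 1 + 3·7^1 + 4·7^2 + 2·7^3 + 1·7^4. Digit sequence: (1, 3, 4, 2, 1).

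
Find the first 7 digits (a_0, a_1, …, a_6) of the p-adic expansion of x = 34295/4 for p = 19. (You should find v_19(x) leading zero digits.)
(a_0, …, a_6) = (0, 0, 0, 6, 14, 4, 14)

v_19(34295/4) = 3, so a_0 = ... = a_2 = 0. Factor out: x = 19^3 · u with u = 5/4 a unit in ℤ_19. Expand u iteratively via a_{v+i} = u_i mod 19, u_{i+1} = (u_i − a_{v+i})/19:
  u_0 = 5/4;  a_3 = 6;  u_1 = (u_0 − 6)/19 = -1/4
  u_1 = -1/4;  a_4 = 14;  u_2 = (u_1 − 14)/19 = -3/4
  u_2 = -3/4;  a_5 = 4;  u_3 = (u_2 − 4)/19 = -1/4
  u_3 = -1/4;  a_6 = 14;  u_4 = (u_3 − 14)/19 = -3/4
Digits: (0, 0, 0, 6, 14, 4, 14).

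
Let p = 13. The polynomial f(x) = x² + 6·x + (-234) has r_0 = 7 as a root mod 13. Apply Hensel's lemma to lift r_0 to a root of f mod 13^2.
r_1 = 124 (mod 169)

Hensel: r_{i+1} = r_i − f(r_i)·(f′(r_i))^{-1} mod 13^{i+2}, f′(x) = 2x + 6. Iterate:
  r_0 = 7 (mod 13)
  r_1 = 124 (mod 169)
Final: r = 124 satisfies f(r) ≡ 0 mod 13^2.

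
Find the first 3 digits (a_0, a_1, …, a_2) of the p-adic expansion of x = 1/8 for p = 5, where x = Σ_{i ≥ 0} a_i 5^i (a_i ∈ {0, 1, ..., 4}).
(a_0, …, a_2) = (2, 4, 1)

v_5(1/8) = 0 (numerator and denominator both coprime to 5), so x ∈ ℤ_5^×. Compute digits iteratively via a_i = x_i mod 5, x_{i+1} = (x_i − a_i)/5, with x_0 = x:
  x_0 = 1/8;  a_0 = 2;  x_1 = (x_0 − 2)/5 = -3/8
  x_1 = -3/8;  a_1 = 4;  x_2 = (x_1 − 4)/5 = -7/8
  x_2 = -7/8;  a_2 = 1;  x_3 = (x_2 − 1)/5 = -3/8
Digits: (2, 4, 1).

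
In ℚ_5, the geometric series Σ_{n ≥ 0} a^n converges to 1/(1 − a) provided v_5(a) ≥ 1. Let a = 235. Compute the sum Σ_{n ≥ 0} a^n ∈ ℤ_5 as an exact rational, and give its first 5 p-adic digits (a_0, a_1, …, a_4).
Σ a^n = 1/(1 − a) = -1/234;  first 5 digits = (1, 2, 3, 1, 4)

v_5(a) = 1 ≥ 1, so the series converges in ℤ_5 to 1/(1 − a) = 1/(1 − 235) = -1/234. Expand this rational in ℤ_5: compute digits iteratively via d_i = x_i mod 5, x_{i+1} = (x_i − d_i)/5. The first 5 digits are (1, 2, 3, 1, 4).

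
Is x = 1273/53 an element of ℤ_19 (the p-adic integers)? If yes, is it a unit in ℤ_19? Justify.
x ∈ ℤ_19 but not a unit; v_19(x) = 1 > 0

ℤ_19 = {x ∈ ℚ_19 : v_19(x) ≥ 0} and ℤ_19^× = {x ∈ ℤ_19 : v_19(x) = 0}. Here v_19(1273/53) = v_19(num) − v_19(den) = 1; compare against these criteria.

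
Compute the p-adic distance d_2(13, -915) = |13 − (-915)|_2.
d_2(13, -915) = 1/32

Step 1 — x − y = 13 − (-915) = 928. Step 2 — v_2(928) = 5 (factor: 928 = (2^5 · 29); the sign does not affect v_p). Step 3 — |x − y|_2 = 2^{-5} = 1/32.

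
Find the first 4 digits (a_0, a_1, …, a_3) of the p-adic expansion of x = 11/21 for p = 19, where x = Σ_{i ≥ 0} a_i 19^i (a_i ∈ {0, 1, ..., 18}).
(a_0, …, a_3) = (15, 11, 3, 17)

v_19(11/21) = 0 (numerator and denominator both coprime to 19), so x ∈ ℤ_19^×. Compute digits iteratively via a_i = x_i mod 19, x_{i+1} = (x_i − a_i)/19, with x_0 = x:
  x_0 = 11/21;  a_0 = 15;  x_1 = (x_0 − 15)/19 = -16/21
  x_1 = -16/21;  a_1 = 11;  x_2 = (x_1 − 11)/19 = -13/21
  x_2 = -13/21;  a_2 = 3;  x_3 = (x_2 − 3)/19 = -4/21
  x_3 = -4/21;  a_3 = 17;  x_4 = (x_3 − 17)/19 = -19/21
Digits: (15, 11, 3, 17).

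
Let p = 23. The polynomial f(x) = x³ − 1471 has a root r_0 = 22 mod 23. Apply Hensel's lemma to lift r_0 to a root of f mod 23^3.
r_2 = 3311 (mod 12167)

Hensel: r_{i+1} = r_i − f(r_i)/f′(r_i) mod 23^{i+2}, where f′(x) = 3x². Iterate:
  r_0 = 22 (mod 23)
  r_1 = 137 (mod 529)
  r_2 = 3311 (mod 12167)
Final: r = 3311 with f(r) ≡ 0 mod 23^3.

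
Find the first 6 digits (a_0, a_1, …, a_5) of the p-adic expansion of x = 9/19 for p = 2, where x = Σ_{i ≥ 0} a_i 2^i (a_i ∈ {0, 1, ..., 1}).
(a_0, …, a_5) = (1, 1, 0, 0, 1, 1)

v_2(9/19) = 0 (numerator and denominator both coprime to 2), so x ∈ ℤ_2^×. Compute digits iteratively via a_i = x_i mod 2, x_{i+1} = (x_i − a_i)/2, with x_0 = x:
  x_0 = 9/19;  a_0 = 1;  x_1 = (x_0 − 1)/2 = -5/19
  x_1 = -5/19;  a_1 = 1;  x_2 = (x_1 − 1)/2 = -12/19
  x_2 = -12/19;  a_2 = 0;  x_3 = (x_2 − 0)/2 = -6/19
  x_3 = -6/19;  a_3 = 0;  x_4 = (x_3 − 0)/2 = -3/19
  x_4 = -3/19;  a_4 = 1;  x_5 = (x_4 − 1)/2 = -11/19
  x_5 = -11/19;  a_5 = 1;  x_6 = (x_5 − 1)/2 = -15/19
Digits: (1, 1, 0, 0, 1, 1).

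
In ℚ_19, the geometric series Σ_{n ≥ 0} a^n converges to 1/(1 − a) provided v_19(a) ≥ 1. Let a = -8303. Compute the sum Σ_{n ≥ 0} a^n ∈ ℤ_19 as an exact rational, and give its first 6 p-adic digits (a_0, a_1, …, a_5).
Σ a^n = 1/(1 − a) = 1/8304;  first 6 digits = (1, 0, 15, 17, 15, 8)

v_19(a) = 2 ≥ 1, so the series converges in ℤ_19 to 1/(1 − a) = 1/(1 − (-8303)) = 1/8304. Expand this rational in ℤ_19: compute digits iteratively via d_i = x_i mod 19, x_{i+1} = (x_i − d_i)/19. The first 6 digits are (1, 0, 15, 17, 15, 8).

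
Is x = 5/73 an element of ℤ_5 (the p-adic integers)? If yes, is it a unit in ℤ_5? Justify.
x ∈ ℤ_5 but not a unit; v_5(x) = 1 > 0

ℤ_5 = {x ∈ ℚ_5 : v_5(x) ≥ 0} and ℤ_5^× = {x ∈ ℤ_5 : v_5(x) = 0}. Here v_5(5/73) = v_5(num) − v_5(den) = 1; compare against these criteria.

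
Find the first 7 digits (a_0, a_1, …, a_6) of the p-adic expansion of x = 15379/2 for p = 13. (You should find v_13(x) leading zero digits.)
(a_0, …, a_6) = (0, 0, 0, 10, 6, 6, 6)

v_13(15379/2) = 3, so a_0 = ... = a_2 = 0. Factor out: x = 13^3 · u with u = 7/2 a unit in ℤ_13. Expand u iteratively via a_{v+i} = u_i mod 13, u_{i+1} = (u_i − a_{v+i})/13:
  u_0 = 7/2;  a_3 = 10;  u_1 = (u_0 − 10)/13 = -1/2
  u_1 = -1/2;  a_4 = 6;  u_2 = (u_1 − 6)/13 = -1/2
  u_2 = -1/2;  a_5 = 6;  u_3 = (u_2 − 6)/13 = -1/2
  u_3 = -1/2;  a_6 = 6;  u_4 = (u_3 − 6)/13 = -1/2
Digits: (0, 0, 0, 10, 6, 6, 6).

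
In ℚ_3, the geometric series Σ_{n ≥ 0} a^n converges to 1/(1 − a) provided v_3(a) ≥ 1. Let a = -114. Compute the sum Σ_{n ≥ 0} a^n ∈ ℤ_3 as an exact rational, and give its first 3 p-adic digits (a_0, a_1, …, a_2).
Σ a^n = 1/(1 − a) = 1/115;  first 3 digits = (1, 1, 0)

v_3(a) = 1 ≥ 1, so the series converges in ℤ_3 to 1/(1 − a) = 1/(1 − (-114)) = 1/115. Expand this rational in ℤ_3: compute digits iteratively via d_i = x_i mod 3, x_{i+1} = (x_i − d_i)/3. The first 3 digits are (1, 1, 0).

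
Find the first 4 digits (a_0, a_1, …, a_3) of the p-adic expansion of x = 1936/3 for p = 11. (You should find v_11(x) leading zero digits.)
(a_0, …, a_3) = (0, 0, 9, 7)

v_11(1936/3) = 2, so a_0 = ... = a_1 = 0. Factor out: x = 11^2 · u with u = 16/3 a unit in ℤ_11. Expand u iteratively via a_{v+i} = u_i mod 11, u_{i+1} = (u_i − a_{v+i})/11:
  u_0 = 16/3;  a_2 = 9;  u_1 = (u_0 − 9)/11 = -1/3
  u_1 = -1/3;  a_3 = 7;  u_2 = (u_1 − 7)/11 = -2/3
Digits: (0, 0, 9, 7).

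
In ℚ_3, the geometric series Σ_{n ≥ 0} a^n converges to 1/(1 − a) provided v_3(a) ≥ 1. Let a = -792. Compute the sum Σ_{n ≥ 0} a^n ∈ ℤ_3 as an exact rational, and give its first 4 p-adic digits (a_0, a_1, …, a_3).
Σ a^n = 1/(1 − a) = 1/793;  first 4 digits = (1, 0, 2, 0)

v_3(a) = 2 ≥ 1, so the series converges in ℤ_3 to 1/(1 − a) = 1/(1 − (-792)) = 1/793. Expand this rational in ℤ_3: compute digits iteratively via d_i = x_i mod 3, x_{i+1} = (x_i − d_i)/3. The first 4 digits are (1, 0, 2, 0).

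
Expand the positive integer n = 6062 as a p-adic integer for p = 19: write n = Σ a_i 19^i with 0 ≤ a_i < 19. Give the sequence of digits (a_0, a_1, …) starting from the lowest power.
(a_0, a_1, …) = (1, 15, 16)

Repeated division by 19 gives the digits low-to-high: 6062 = 1 + 15·19^1 + 16·19^2. Digit sequence: (1, 15, 16).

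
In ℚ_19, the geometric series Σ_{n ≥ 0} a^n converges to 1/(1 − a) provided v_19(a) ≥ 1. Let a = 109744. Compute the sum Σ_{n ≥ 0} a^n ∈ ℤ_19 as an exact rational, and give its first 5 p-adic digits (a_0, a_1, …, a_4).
Σ a^n = 1/(1 − a) = -1/109743;  first 5 digits = (1, 0, 0, 16, 0)

v_19(a) = 3 ≥ 1, so the series converges in ℤ_19 to 1/(1 − a) = 1/(1 − 109744) = -1/109743. Expand this rational in ℤ_19: compute digits iteratively via d_i = x_i mod 19, x_{i+1} = (x_i − d_i)/19. The first 5 digits are (1, 0, 0, 16, 0).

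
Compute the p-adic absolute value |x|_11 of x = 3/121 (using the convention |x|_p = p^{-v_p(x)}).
|3/121|_11 = 121

Step 1 — compute v_11(x) by factoring powers of 11 out of the numerator and denominator: v_11(3/121) = -2. Step 2 — apply |x|_p = p^{-v_p(x)} = 11^{2} = 121.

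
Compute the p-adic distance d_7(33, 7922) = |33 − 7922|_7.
d_7(33, 7922) = 1/343

Step 1 — x − y = 33 − 7922 = -7889. Step 2 — v_7(-7889) = 3 (factor: -7889 = −(7^3 · 23); the sign does not affect v_p). Step 3 — |x − y|_7 = 7^{-3} = 1/343.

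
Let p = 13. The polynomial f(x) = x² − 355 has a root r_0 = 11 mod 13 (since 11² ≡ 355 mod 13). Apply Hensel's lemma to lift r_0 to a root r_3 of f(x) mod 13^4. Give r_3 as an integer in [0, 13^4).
r_3 = 12374 (mod 28561)

Hensel's recurrence: r_{i+1} = r_i − f(r_i)·(f′(r_i))^{-1} mod 13^{i+2}, with f′(x) = 2x. Iterate:
  r_0 = 11 (mod 13)
  r_1 = 37 (mod 169)
  r_2 = 1389 (mod 2197)
  r_3 = 12374 (mod 28561)
Final: r_3 = 12374, and one checks f(r_3) ≡ 0 mod 13^4.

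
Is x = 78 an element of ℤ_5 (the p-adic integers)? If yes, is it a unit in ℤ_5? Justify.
x ∈ ℤ_5^× (unit); v_5(x) = 0

ℤ_5 = {x ∈ ℚ_5 : v_5(x) ≥ 0} and ℤ_5^× = {x ∈ ℤ_5 : v_5(x) = 0}. Here v_5(78) = v_5(num) − v_5(den) = 0; compare against these criteria.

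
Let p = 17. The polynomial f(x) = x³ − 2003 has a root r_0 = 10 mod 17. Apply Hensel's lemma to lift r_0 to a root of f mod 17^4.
r_3 = 34282 (mod 83521)

Hensel: r_{i+1} = r_i − f(r_i)/f′(r_i) mod 17^{i+2}, where f′(x) = 3x². Iterate:
  r_0 = 10 (mod 17)
  r_1 = 180 (mod 289)
  r_2 = 4804 (mod 4913)
  r_3 = 34282 (mod 83521)
Final: r = 34282 with f(r) ≡ 0 mod 17^4.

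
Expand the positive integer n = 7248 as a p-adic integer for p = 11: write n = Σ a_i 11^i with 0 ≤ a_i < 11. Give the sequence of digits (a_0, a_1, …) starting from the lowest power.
(a_0, a_1, …) = (10, 9, 4, 5)

Repeated division by 11 gives the digits low-to-high: 7248 = 10 + 9·11^1 + 4·11^2 + 5·11^3. Digit sequence: (10, 9, 4, 5).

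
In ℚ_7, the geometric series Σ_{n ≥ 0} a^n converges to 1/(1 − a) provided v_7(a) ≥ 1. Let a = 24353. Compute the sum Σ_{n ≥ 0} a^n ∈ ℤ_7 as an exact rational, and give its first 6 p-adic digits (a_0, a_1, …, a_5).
Σ a^n = 1/(1 − a) = -1/24352;  first 6 digits = (1, 0, 0, 1, 3, 1)

v_7(a) = 3 ≥ 1, so the series converges in ℤ_7 to 1/(1 − a) = 1/(1 − 24353) = -1/24352. Expand this rational in ℤ_7: compute digits iteratively via d_i = x_i mod 7, x_{i+1} = (x_i − d_i)/7. The first 6 digits are (1, 0, 0, 1, 3, 1).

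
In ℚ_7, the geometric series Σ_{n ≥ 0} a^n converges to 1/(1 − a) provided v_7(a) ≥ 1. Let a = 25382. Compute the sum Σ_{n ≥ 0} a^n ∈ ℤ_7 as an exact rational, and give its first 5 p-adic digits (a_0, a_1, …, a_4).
Σ a^n = 1/(1 − a) = -1/25381;  first 5 digits = (1, 0, 0, 4, 3)

v_7(a) = 3 ≥ 1, so the series converges in ℤ_7 to 1/(1 − a) = 1/(1 − 25382) = -1/25381. Expand this rational in ℤ_7: compute digits iteratively via d_i = x_i mod 7, x_{i+1} = (x_i − d_i)/7. The first 5 digits are (1, 0, 0, 4, 3).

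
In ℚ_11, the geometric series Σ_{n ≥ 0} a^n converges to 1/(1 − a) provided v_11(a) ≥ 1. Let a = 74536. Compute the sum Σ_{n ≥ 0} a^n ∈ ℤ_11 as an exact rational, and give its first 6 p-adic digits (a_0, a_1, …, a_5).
Σ a^n = 1/(1 − a) = -1/74535;  first 6 digits = (1, 0, 0, 1, 5, 0)

v_11(a) = 3 ≥ 1, so the series converges in ℤ_11 to 1/(1 − a) = 1/(1 − 74536) = -1/74535. Expand this rational in ℤ_11: compute digits iteratively via d_i = x_i mod 11, x_{i+1} = (x_i − d_i)/11. The first 6 digits are (1, 0, 0, 1, 5, 0).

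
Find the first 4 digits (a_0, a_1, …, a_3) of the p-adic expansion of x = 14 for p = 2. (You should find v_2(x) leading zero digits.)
(a_0, …, a_3) = (0, 1, 1, 1)

v_2(14) = 1, so a_0 = ... = a_0 = 0. Factor out: x = 2^1 · u with u = 7 a unit in ℤ_2. Expand u iteratively via a_{v+i} = u_i mod 2, u_{i+1} = (u_i − a_{v+i})/2:
  u_0 = 7;  a_1 = 1;  u_1 = (u_0 − 1)/2 = 3
  u_1 = 3;  a_2 = 1;  u_2 = (u_1 − 1)/2 = 1
  u_2 = 1;  a_3 = 1;  u_3 = (u_2 − 1)/2 = 0
Digits: (0, 1, 1, 1).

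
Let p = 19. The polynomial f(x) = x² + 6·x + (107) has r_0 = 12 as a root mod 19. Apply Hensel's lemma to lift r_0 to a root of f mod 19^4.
r_3 = 50457 (mod 130321)

Hensel: r_{i+1} = r_i − f(r_i)·(f′(r_i))^{-1} mod 19^{i+2}, f′(x) = 2x + 6. Iterate:
  r_0 = 12 (mod 19)
  r_1 = 278 (mod 361)
  r_2 = 2444 (mod 6859)
  r_3 = 50457 (mod 130321)
Final: r = 50457 satisfies f(r) ≡ 0 mod 19^4.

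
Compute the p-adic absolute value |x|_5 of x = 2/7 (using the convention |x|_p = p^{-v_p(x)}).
|2/7|_5 = 1

Step 1 — compute v_5(x) by factoring powers of 5 out of the numerator and denominator: v_5(2/7) = 0. Step 2 — apply |x|_p = p^{-v_p(x)} = 5^{0} = 1.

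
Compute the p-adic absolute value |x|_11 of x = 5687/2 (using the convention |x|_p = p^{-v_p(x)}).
|5687/2|_11 = 1/121

Step 1 — compute v_11(x) by factoring powers of 11 out of the numerator and denominator: v_11(5687/2) = 2. Step 2 — apply |x|_p = p^{-v_p(x)} = 11^{-2} = 1/121.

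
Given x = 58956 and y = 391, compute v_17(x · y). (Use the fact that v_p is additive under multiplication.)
v_17(23051796) = 4

v_p(x) = 3 (factor: 58956 = 17^3 · 12); v_p(y) = 1 (factor: 391 = 17^1 · 23). Additivity: v_p(xy) = v_p(x) + v_p(y) = 3 + 1 = 4. (Direct check: xy = 23051796 = 17^4 · (276).)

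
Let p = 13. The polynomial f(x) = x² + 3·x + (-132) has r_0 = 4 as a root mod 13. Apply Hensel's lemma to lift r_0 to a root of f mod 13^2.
r_1 = 121 (mod 169)

Hensel: r_{i+1} = r_i − f(r_i)·(f′(r_i))^{-1} mod 13^{i+2}, f′(x) = 2x + 3. Iterate:
  r_0 = 4 (mod 13)
  r_1 = 121 (mod 169)
Final: r = 121 satisfies f(r) ≡ 0 mod 13^2.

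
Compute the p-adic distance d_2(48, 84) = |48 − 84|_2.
d_2(48, 84) = 1/4

Step 1 — x − y = 48 − 84 = -36. Step 2 — v_2(-36) = 2 (factor: -36 = −(2^2 · 9); the sign does not affect v_p). Step 3 — |x − y|_2 = 2^{-2} = 1/4.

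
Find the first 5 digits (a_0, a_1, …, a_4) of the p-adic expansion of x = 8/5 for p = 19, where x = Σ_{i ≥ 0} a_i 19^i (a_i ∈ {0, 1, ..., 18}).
(a_0, …, a_4) = (13, 7, 11, 7, 11)

v_19(8/5) = 0 (numerator and denominator both coprime to 19), so x ∈ ℤ_19^×. Compute digits iteratively via a_i = x_i mod 19, x_{i+1} = (x_i − a_i)/19, with x_0 = x:
  x_0 = 8/5;  a_0 = 13;  x_1 = (x_0 − 13)/19 = -3/5
  x_1 = -3/5;  a_1 = 7;  x_2 = (x_1 − 7)/19 = -2/5
  x_2 = -2/5;  a_2 = 11;  x_3 = (x_2 − 11)/19 = -3/5
  x_3 = -3/5;  a_3 = 7;  x_4 = (x_3 − 7)/19 = -2/5
  x_4 = -2/5;  a_4 = 11;  x_5 = (x_4 − 11)/19 = -3/5
Digits: (13, 7, 11, 7, 11).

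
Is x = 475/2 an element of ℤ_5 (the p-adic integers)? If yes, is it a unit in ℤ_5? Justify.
x ∈ ℤ_5 but not a unit; v_5(x) = 2 > 0

ℤ_5 = {x ∈ ℚ_5 : v_5(x) ≥ 0} and ℤ_5^× = {x ∈ ℤ_5 : v_5(x) = 0}. Here v_5(475/2) = v_5(num) − v_5(den) = 2; compare against these criteria.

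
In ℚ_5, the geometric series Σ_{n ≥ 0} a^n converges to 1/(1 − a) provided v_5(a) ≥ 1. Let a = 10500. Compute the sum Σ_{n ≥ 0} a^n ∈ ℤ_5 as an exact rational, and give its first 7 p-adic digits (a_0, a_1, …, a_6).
Σ a^n = 1/(1 − a) = -1/10499;  first 7 digits = (1, 0, 0, 4, 1, 3, 1)

v_5(a) = 3 ≥ 1, so the series converges in ℤ_5 to 1/(1 − a) = 1/(1 − 10500) = -1/10499. Expand this rational in ℤ_5: compute digits iteratively via d_i = x_i mod 5, x_{i+1} = (x_i − d_i)/5. The first 7 digits are (1, 0, 0, 4, 1, 3, 1).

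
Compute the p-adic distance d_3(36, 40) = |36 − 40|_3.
d_3(36, 40) = 1

Step 1 — x − y = 36 − 40 = -4. Step 2 — v_3(-4) = 0 (factor: -4 = −(3^0 · 4); the sign does not affect v_p). Step 3 — |x − y|_3 = 3^{0} = 1.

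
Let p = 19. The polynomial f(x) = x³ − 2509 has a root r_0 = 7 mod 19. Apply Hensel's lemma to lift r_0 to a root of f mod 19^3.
r_2 = 5061 (mod 6859)

Hensel: r_{i+1} = r_i − f(r_i)/f′(r_i) mod 19^{i+2}, where f′(x) = 3x². Iterate:
  r_0 = 7 (mod 19)
  r_1 = 7 (mod 361)
  r_2 = 5061 (mod 6859)
Final: r = 5061 with f(r) ≡ 0 mod 19^3.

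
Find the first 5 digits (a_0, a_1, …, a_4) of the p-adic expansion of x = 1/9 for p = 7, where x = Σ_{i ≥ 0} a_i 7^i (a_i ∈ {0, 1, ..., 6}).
(a_0, …, a_4) = (4, 1, 6, 3, 1)

v_7(1/9) = 0 (numerator and denominator both coprime to 7), so x ∈ ℤ_7^×. Compute digits iteratively via a_i = x_i mod 7, x_{i+1} = (x_i − a_i)/7, with x_0 = x:
  x_0 = 1/9;  a_0 = 4;  x_1 = (x_0 − 4)/7 = -5/9
  x_1 = -5/9;  a_1 = 1;  x_2 = (x_1 − 1)/7 = -2/9
  x_2 = -2/9;  a_2 = 6;  x_3 = (x_2 − 6)/7 = -8/9
  x_3 = -8/9;  a_3 = 3;  x_4 = (x_3 − 3)/7 = -5/9
  x_4 = -5/9;  a_4 = 1;  x_5 = (x_4 − 1)/7 = -2/9
Digits: (4, 1, 6, 3, 1).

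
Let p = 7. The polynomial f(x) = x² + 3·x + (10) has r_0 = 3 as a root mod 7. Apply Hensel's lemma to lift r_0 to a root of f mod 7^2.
r_1 = 38 (mod 49)

Hensel: r_{i+1} = r_i − f(r_i)·(f′(r_i))^{-1} mod 7^{i+2}, f′(x) = 2x + 3. Iterate:
  r_0 = 3 (mod 7)
  r_1 = 38 (mod 49)
Final: r = 38 satisfies f(r) ≡ 0 mod 7^2.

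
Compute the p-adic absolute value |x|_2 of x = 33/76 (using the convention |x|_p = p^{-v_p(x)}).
|33/76|_2 = 4

Step 1 — compute v_2(x) by factoring powers of 2 out of the numerator and denominator: v_2(33/76) = -2. Step 2 — apply |x|_p = p^{-v_p(x)} = 2^{2} = 4.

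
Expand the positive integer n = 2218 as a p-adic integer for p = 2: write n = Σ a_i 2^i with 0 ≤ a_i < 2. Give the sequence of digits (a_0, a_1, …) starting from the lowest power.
(a_0, a_1, …) = (0, 1, 0, 1, 0, 1, 0, 1, 0, 0, 0, 1)

Repeated division by 2 gives the digits low-to-high: 2218 = 1·2^1 + 1·2^3 + 1·2^5 + 1·2^7 + 1·2^11. Digit sequence: (0, 1, 0, 1, 0, 1, 0, 1, 0, 0, 0, 1).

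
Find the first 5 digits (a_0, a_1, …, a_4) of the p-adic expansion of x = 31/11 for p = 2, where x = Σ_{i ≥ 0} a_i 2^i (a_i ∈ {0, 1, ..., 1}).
(a_0, …, a_4) = (1, 0, 1, 1, 1)

v_2(31/11) = 0 (numerator and denominator both coprime to 2), so x ∈ ℤ_2^×. Compute digits iteratively via a_i = x_i mod 2, x_{i+1} = (x_i − a_i)/2, with x_0 = x:
  x_0 = 31/11;  a_0 = 1;  x_1 = (x_0 − 1)/2 = 10/11
  x_1 = 10/11;  a_1 = 0;  x_2 = (x_1 − 0)/2 = 5/11
  x_2 = 5/11;  a_2 = 1;  x_3 = (x_2 − 1)/2 = -3/11
  x_3 = -3/11;  a_3 = 1;  x_4 = (x_3 − 1)/2 = -7/11
  x_4 = -7/11;  a_4 = 1;  x_5 = (x_4 − 1)/2 = -9/11
Digits: (1, 0, 1, 1, 1).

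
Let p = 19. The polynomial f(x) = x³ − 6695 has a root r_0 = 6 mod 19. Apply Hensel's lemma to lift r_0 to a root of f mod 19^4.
r_3 = 6447 (mod 130321)

Hensel: r_{i+1} = r_i − f(r_i)/f′(r_i) mod 19^{i+2}, where f′(x) = 3x². Iterate:
  r_0 = 6 (mod 19)
  r_1 = 310 (mod 361)
  r_2 = 6447 (mod 6859)
  r_3 = 6447 (mod 130321)
Final: r = 6447 with f(r) ≡ 0 mod 19^4.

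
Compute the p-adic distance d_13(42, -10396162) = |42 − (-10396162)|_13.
d_13(42, -10396162) = 1/371293

Step 1 — x − y = 42 − (-10396162) = 10396204. Step 2 — v_13(10396204) = 5 (factor: 10396204 = (13^5 · 28); the sign does not affect v_p). Step 3 — |x − y|_13 = 13^{-5} = 1/371293.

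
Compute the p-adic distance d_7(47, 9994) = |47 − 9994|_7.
d_7(47, 9994) = 1/343

Step 1 — x − y = 47 − 9994 = -9947. Step 2 — v_7(-9947) = 3 (factor: -9947 = −(7^3 · 29); the sign does not affect v_p). Step 3 — |x − y|_7 = 7^{-3} = 1/343.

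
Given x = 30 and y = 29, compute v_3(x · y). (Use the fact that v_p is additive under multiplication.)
v_3(870) = 1

v_p(x) = 1 (factor: 30 = 3^1 · 10); v_p(y) = 0 (factor: 29 = 3^0 · 29). Additivity: v_p(xy) = v_p(x) + v_p(y) = 1 + 0 = 1. (Direct check: xy = 870 = 3^1 · (290).)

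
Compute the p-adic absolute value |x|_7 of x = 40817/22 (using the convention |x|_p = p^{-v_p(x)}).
|40817/22|_7 = 1/2401

Step 1 — compute v_7(x) by factoring powers of 7 out of the numerator and denominator: v_7(40817/22) = 4. Step 2 — apply |x|_p = p^{-v_p(x)} = 7^{-4} = 1/2401.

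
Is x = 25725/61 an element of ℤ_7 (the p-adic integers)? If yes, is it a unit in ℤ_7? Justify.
x ∈ ℤ_7 but not a unit; v_7(x) = 3 > 0

ℤ_7 = {x ∈ ℚ_7 : v_7(x) ≥ 0} and ℤ_7^× = {x ∈ ℤ_7 : v_7(x) = 0}. Here v_7(25725/61) = v_7(num) − v_7(den) = 3; compare against these criteria.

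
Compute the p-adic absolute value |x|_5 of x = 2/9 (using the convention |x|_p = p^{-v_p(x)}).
|2/9|_5 = 1

Step 1 — compute v_5(x) by factoring powers of 5 out of the numerator and denominator: v_5(2/9) = 0. Step 2 — apply |x|_p = p^{-v_p(x)} = 5^{0} = 1.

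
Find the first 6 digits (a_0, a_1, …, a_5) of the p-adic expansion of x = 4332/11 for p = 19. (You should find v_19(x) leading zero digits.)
(a_0, …, a_5) = (0, 0, 8, 10, 15, 13)

v_19(4332/11) = 2, so a_0 = ... = a_1 = 0. Factor out: x = 19^2 · u with u = 12/11 a unit in ℤ_19. Expand u iteratively via a_{v+i} = u_i mod 19, u_{i+1} = (u_i − a_{v+i})/19:
  u_0 = 12/11;  a_2 = 8;  u_1 = (u_0 − 8)/19 = -4/11
  u_1 = -4/11;  a_3 = 10;  u_2 = (u_1 − 10)/19 = -6/11
  u_2 = -6/11;  a_4 = 15;  u_3 = (u_2 − 15)/19 = -9/11
  u_3 = -9/11;  a_5 = 13;  u_4 = (u_3 − 13)/19 = -8/11
Digits: (0, 0, 8, 10, 15, 13).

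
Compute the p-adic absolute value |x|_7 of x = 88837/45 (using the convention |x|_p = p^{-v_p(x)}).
|88837/45|_7 = 1/2401

Step 1 — compute v_7(x) by factoring powers of 7 out of the numerator and denominator: v_7(88837/45) = 4. Step 2 — apply |x|_p = p^{-v_p(x)} = 7^{-4} = 1/2401.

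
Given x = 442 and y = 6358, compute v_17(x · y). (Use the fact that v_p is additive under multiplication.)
v_17(2810236) = 3

v_p(x) = 1 (factor: 442 = 17^1 · 26); v_p(y) = 2 (factor: 6358 = 17^2 · 22). Additivity: v_p(xy) = v_p(x) + v_p(y) = 1 + 2 = 3. (Direct check: xy = 2810236 = 17^3 · (572).)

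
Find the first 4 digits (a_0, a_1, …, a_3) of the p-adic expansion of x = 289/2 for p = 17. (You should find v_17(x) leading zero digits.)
(a_0, …, a_3) = (0, 0, 9, 8)

v_17(289/2) = 2, so a_0 = ... = a_1 = 0. Factor out: x = 17^2 · u with u = 1/2 a unit in ℤ_17. Expand u iteratively via a_{v+i} = u_i mod 17, u_{i+1} = (u_i − a_{v+i})/17:
  u_0 = 1/2;  a_2 = 9;  u_1 = (u_0 − 9)/17 = -1/2
  u_1 = -1/2;  a_3 = 8;  u_2 = (u_1 − 8)/17 = -1/2
Digits: (0, 0, 9, 8).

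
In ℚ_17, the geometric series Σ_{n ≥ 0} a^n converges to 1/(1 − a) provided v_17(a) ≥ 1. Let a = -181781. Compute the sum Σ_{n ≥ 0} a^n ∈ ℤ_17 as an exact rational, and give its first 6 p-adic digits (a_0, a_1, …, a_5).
Σ a^n = 1/(1 − a) = 1/181782;  first 6 digits = (1, 0, 0, 14, 14, 16)

v_17(a) = 3 ≥ 1, so the series converges in ℤ_17 to 1/(1 − a) = 1/(1 − (-181781)) = 1/181782. Expand this rational in ℤ_17: compute digits iteratively via d_i = x_i mod 17, x_{i+1} = (x_i − d_i)/17. The first 6 digits are (1, 0, 0, 14, 14, 16).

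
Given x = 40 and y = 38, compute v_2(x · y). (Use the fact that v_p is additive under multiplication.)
v_2(1520) = 4

v_p(x) = 3 (factor: 40 = 2^3 · 5); v_p(y) = 1 (factor: 38 = 2^1 · 19). Additivity: v_p(xy) = v_p(x) + v_p(y) = 3 + 1 = 4. (Direct check: xy = 1520 = 2^4 · (95).)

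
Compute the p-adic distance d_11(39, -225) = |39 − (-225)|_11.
d_11(39, -225) = 1/11

Step 1 — x − y = 39 − (-225) = 264. Step 2 — v_11(264) = 1 (factor: 264 = (11^1 · 24); the sign does not affect v_p). Step 3 — |x − y|_11 = 11^{-1} = 1/11.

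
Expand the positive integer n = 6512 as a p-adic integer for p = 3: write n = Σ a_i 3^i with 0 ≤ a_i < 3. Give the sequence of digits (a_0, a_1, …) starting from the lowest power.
(a_0, a_1, …) = (2, 1, 0, 1, 2, 2, 2, 2)

Repeated division by 3 gives the digits low-to-high: 6512 = 2 + 1·3^1 + 1·3^3 + 2·3^4 + 2·3^5 + 2·3^6 + 2·3^7. Digit sequence: (2, 1, 0, 1, 2, 2, 2, 2).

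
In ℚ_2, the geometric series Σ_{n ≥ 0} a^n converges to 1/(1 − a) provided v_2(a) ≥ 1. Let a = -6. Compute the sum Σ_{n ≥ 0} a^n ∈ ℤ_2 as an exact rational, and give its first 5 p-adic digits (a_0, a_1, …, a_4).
Σ a^n = 1/(1 − a) = 1/7;  first 5 digits = (1, 1, 1, 0, 1)

v_2(a) = 1 ≥ 1, so the series converges in ℤ_2 to 1/(1 − a) = 1/(1 − (-6)) = 1/7. Expand this rational in ℤ_2: compute digits iteratively via d_i = x_i mod 2, x_{i+1} = (x_i − d_i)/2. The first 5 digits are (1, 1, 1, 0, 1).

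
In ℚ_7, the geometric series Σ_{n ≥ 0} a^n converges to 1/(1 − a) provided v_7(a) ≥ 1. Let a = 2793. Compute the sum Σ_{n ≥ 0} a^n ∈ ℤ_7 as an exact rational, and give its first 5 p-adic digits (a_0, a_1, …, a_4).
Σ a^n = 1/(1 − a) = -1/2792;  first 5 digits = (1, 0, 1, 1, 2)

v_7(a) = 2 ≥ 1, so the series converges in ℤ_7 to 1/(1 − a) = 1/(1 − 2793) = -1/2792. Expand this rational in ℤ_7: compute digits iteratively via d_i = x_i mod 7, x_{i+1} = (x_i − d_i)/7. The first 5 digits are (1, 0, 1, 1, 2).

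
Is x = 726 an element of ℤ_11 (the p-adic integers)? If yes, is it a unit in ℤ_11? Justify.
x ∈ ℤ_11 but not a unit; v_11(x) = 2 > 0

ℤ_11 = {x ∈ ℚ_11 : v_11(x) ≥ 0} and ℤ_11^× = {x ∈ ℤ_11 : v_11(x) = 0}. Here v_11(726) = v_11(num) − v_11(den) = 2; compare against these criteria.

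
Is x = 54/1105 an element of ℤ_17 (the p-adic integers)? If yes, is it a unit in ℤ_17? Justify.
x ∉ ℤ_17 (v_17(x) = -1 < 0)

ℤ_17 = {x ∈ ℚ_17 : v_17(x) ≥ 0} and ℤ_17^× = {x ∈ ℤ_17 : v_17(x) = 0}. Here v_17(54/1105) = v_17(num) − v_17(den) = -1; compare against these criteria.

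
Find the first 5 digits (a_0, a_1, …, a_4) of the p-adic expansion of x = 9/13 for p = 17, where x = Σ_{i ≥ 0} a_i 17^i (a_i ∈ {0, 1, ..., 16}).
(a_0, …, a_4) = (2, 13, 11, 15, 3)

v_17(9/13) = 0 (numerator and denominator both coprime to 17), so x ∈ ℤ_17^×. Compute digits iteratively via a_i = x_i mod 17, x_{i+1} = (x_i − a_i)/17, with x_0 = x:
  x_0 = 9/13;  a_0 = 2;  x_1 = (x_0 − 2)/17 = -1/13
  x_1 = -1/13;  a_1 = 13;  x_2 = (x_1 − 13)/17 = -10/13
  x_2 = -10/13;  a_2 = 11;  x_3 = (x_2 − 11)/17 = -9/13
  x_3 = -9/13;  a_3 = 15;  x_4 = (x_3 − 15)/17 = -12/13
  x_4 = -12/13;  a_4 = 3;  x_5 = (x_4 − 3)/17 = -3/13
Digits: (2, 13, 11, 15, 3).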